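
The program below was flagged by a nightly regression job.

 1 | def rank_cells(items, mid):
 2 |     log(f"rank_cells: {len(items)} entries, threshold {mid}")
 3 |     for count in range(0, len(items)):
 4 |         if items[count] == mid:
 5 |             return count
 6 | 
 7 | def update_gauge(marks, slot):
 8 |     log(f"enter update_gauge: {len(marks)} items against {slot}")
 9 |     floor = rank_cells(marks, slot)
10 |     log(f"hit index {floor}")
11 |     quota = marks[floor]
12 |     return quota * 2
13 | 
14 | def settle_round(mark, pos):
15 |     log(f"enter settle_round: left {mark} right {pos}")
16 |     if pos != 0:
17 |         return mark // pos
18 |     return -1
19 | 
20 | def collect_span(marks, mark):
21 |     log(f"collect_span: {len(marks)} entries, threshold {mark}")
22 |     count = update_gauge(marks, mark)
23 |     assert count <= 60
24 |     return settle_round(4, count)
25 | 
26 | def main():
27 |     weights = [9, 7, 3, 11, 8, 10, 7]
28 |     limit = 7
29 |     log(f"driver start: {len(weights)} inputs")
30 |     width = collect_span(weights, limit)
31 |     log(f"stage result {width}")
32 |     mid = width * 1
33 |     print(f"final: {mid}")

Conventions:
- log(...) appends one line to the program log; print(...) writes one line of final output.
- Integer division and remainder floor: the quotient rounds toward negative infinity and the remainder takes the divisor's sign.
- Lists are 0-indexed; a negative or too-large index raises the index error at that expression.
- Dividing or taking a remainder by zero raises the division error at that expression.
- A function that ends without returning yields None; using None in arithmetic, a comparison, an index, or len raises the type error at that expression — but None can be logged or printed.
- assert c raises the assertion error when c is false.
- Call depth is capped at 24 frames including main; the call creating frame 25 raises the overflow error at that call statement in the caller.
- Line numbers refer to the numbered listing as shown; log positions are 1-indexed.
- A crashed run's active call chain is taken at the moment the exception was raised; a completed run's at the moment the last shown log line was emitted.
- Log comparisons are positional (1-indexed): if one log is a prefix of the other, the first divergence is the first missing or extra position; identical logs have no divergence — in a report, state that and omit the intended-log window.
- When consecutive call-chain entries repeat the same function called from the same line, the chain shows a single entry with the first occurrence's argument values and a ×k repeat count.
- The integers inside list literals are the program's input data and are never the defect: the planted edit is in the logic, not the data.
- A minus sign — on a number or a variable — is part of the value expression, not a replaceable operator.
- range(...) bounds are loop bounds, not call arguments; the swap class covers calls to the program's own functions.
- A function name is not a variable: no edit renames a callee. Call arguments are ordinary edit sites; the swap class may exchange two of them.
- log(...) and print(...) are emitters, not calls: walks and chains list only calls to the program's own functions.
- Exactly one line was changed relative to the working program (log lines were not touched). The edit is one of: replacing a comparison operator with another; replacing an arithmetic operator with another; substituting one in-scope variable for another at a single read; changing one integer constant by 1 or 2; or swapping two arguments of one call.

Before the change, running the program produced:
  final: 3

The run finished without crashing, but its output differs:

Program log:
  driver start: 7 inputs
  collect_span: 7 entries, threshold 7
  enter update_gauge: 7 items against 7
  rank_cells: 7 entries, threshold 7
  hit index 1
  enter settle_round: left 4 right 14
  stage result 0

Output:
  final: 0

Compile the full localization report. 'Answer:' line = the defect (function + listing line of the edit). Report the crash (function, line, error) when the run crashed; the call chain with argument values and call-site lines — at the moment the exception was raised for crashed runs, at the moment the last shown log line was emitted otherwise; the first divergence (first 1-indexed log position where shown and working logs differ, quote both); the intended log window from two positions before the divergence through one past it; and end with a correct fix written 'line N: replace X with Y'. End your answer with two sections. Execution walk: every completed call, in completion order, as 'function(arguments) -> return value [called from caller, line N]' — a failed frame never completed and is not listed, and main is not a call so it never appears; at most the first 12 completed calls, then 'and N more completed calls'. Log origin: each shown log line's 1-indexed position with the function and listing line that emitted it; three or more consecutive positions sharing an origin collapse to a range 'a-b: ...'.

Answer: the defect is in collect_span at line 24.
Key fact: Everything matches until log position 6, which reads 'enter settle_round: left 4 right 14' in place of 'enter settle_round: left 14 right 4'.
Call chain: main.
First divergence: position 6; shown 'enter settle_round: left 4 right 14' vs intended 'enter settle_round: left 14 right 4'.
Intended log window:
  4: rank_cells: 7 entries, threshold 7
  5: hit index 1
  6: enter settle_round: left 14 right 4
  7: stage result 3
Execution walk:
  rank_cells([9, 7, 3, 11, 8, 10, 7], 7) -> 1  [called from update_gauge, line 9]
  update_gauge([9, 7, 3, 11, 8, 10, 7], 7) -> 14  [called from collect_span, line 22]
  settle_round(4, 14) -> 0  [called from collect_span, line 24]
  collect_span([9, 7, 3, 11, 8, 10, 7], 7) -> 0  [called from main, line 30]
Origin of each log line:
  1 — main, line 29
  2 — collect_span, line 21
  3 — update_gauge, line 8
  4 — rank_cells, line 2
  5 — update_gauge, line 10
  6 — settle_round, line 15
  7 — main, line 31
A correct fix: line 24: replace `settle_round(4, count)` with `settle_round(count, 4)`.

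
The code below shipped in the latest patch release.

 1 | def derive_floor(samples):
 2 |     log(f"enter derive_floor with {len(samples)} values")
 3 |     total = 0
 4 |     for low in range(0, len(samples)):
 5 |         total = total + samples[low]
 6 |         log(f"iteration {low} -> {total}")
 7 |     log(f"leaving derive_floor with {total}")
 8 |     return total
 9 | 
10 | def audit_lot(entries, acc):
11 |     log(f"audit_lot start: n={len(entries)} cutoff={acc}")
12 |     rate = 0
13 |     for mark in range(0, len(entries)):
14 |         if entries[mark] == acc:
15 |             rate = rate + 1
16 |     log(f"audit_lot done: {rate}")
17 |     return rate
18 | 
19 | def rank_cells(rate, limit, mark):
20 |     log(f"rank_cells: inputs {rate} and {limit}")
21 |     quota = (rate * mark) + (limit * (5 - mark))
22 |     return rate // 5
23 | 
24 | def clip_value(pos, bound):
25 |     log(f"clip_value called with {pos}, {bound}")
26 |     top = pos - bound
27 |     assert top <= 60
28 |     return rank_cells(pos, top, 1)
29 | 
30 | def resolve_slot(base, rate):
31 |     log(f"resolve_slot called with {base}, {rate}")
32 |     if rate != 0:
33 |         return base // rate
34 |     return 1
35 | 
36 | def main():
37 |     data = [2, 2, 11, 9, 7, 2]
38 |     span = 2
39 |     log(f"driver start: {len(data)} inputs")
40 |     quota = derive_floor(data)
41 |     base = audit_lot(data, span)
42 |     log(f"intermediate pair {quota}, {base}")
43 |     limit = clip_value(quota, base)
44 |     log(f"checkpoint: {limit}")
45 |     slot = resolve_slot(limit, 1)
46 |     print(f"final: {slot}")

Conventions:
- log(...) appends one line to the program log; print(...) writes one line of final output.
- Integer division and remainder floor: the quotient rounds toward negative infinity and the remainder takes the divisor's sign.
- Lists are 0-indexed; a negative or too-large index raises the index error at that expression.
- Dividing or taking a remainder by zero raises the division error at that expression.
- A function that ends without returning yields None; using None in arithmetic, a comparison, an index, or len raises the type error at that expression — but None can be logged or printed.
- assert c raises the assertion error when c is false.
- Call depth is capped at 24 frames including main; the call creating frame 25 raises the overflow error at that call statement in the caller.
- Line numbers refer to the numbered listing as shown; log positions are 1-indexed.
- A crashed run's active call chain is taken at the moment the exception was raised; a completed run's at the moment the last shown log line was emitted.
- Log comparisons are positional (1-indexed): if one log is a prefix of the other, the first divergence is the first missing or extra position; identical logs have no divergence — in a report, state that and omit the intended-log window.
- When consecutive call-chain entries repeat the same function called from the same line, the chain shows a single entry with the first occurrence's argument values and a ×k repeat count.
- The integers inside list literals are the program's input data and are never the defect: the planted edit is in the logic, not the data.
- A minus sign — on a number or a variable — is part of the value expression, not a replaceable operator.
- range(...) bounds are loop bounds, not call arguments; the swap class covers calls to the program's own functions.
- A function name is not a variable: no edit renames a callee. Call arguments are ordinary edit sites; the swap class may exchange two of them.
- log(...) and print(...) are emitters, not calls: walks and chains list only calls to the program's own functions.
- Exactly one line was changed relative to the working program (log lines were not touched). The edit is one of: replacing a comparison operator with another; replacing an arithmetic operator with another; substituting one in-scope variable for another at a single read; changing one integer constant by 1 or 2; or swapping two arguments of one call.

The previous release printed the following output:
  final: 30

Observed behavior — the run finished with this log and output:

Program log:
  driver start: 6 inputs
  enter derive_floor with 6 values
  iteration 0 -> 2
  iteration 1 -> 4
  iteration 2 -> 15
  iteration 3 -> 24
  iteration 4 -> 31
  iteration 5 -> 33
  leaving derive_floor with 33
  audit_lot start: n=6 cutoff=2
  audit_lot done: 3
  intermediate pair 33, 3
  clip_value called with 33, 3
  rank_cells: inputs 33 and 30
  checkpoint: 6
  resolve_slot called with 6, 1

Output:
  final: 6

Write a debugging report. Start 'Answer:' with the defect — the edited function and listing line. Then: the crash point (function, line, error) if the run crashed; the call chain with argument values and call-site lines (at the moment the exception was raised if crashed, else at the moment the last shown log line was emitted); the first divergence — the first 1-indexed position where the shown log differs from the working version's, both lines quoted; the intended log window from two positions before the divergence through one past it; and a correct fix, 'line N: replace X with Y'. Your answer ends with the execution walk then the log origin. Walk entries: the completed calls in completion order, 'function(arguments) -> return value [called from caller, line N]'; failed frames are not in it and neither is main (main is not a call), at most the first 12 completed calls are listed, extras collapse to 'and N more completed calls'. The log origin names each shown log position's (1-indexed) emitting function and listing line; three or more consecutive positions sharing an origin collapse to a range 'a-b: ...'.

Answer: the defect is in rank_cells at line 22.
Key observation: Log line 15 is where behavior first shows: 'checkpoint: 6' appears instead of 'checkpoint: 30'.
Call chain: main -> resolve_slot(6, 1) (called at line 45).
First divergence: position 15 — shown 'checkpoint: 6', intended 'checkpoint: 30'.
Intended log window:
  13: clip_value called with 33, 3
  14: rank_cells: inputs 33 and 30
  15: checkpoint: 30
  16: resolve_slot called with 30, 1
Execution walk:
  derive_floor([2, 2, 11, 9, 7, 2]) -> 33  [called from main, line 40]
  audit_lot([2, 2, 11, 9, 7, 2], 2) -> 3  [called from main, line 41]
  rank_cells(33, 30, 1) -> 6  [called from clip_value, line 28]
  clip_value(33, 3) -> 6  [called from main, line 43]
  resolve_slot(6, 1) -> 6  [called from main, line 45]
Origin of each log line:
  1: logged in main at line 39
  2: logged in derive_floor at line 2
  3-8: logged in derive_floor at line 6
  9: logged in derive_floor at line 7
  10: logged in audit_lot at line 11
  11: logged in audit_lot at line 16
  12: logged in main at line 42
  13: logged in clip_value at line 25
  14: logged in rank_cells at line 20
  15: logged in main at line 44
  16: logged in resolve_slot at line 31
A correct fix: line 22: replace `rate` with `quota`.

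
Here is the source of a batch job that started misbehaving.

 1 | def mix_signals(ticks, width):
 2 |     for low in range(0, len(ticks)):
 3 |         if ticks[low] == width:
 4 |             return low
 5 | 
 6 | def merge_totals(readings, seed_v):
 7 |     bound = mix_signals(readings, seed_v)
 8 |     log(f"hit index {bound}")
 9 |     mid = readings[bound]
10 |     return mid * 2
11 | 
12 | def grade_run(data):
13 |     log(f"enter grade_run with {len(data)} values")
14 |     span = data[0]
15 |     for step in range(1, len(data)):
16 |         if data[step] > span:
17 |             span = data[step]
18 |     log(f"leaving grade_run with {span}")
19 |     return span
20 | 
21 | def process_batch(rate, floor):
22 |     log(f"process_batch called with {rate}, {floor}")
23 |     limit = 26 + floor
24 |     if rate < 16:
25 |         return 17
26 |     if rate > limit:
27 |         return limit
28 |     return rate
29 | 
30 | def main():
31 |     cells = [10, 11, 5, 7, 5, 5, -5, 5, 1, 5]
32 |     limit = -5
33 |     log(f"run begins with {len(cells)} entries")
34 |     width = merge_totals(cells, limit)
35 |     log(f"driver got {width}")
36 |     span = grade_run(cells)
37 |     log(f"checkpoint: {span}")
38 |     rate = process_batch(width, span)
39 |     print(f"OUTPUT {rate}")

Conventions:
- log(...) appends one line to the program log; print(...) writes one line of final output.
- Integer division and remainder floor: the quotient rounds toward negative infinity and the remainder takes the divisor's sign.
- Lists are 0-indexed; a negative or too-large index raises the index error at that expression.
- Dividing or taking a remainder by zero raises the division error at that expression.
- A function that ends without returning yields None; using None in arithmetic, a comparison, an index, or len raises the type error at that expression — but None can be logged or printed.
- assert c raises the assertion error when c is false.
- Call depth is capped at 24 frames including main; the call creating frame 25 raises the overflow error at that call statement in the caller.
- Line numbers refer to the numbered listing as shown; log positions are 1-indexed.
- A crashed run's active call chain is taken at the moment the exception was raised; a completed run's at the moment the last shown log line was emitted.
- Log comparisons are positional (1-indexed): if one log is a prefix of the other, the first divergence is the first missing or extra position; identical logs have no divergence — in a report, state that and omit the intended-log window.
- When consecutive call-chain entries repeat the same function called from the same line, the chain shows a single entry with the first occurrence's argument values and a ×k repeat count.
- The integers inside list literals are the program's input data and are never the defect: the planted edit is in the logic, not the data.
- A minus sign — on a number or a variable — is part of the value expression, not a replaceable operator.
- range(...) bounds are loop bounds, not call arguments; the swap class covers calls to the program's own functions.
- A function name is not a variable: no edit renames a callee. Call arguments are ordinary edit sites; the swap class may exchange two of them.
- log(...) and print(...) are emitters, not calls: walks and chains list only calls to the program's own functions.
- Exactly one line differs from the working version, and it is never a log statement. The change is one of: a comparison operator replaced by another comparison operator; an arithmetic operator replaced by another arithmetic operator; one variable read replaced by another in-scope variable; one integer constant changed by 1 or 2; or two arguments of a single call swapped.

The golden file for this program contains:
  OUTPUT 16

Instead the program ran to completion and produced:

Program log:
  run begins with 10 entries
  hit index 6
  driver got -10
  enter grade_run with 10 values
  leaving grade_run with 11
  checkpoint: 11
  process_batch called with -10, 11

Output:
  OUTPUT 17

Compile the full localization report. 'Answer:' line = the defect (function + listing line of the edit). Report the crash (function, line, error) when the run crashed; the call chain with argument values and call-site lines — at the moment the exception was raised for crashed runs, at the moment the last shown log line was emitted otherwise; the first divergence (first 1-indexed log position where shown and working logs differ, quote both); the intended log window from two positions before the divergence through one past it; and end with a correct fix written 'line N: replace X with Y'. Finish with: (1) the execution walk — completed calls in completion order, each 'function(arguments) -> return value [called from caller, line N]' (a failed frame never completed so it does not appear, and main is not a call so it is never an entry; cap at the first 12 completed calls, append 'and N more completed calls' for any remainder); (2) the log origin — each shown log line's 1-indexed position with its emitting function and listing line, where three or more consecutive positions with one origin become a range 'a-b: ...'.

Answer: the defect is in process_batch at line 25.
The tell: No log line changed; the fault shows up purely in the output.
Call chain: main -> process_batch(-10, 11) (called at line 38).
First divergence: there is none — every log position agrees.
Execution walk:
  mix_signals([10, 11, 5, 7, 5, 5, -5, 5, 1, 5], -5) -> 6  [called from merge_totals, line 7]
  merge_totals([10, 11, 5, 7, 5, 5, -5, 5, 1, 5], -5) -> -10  [called from main, line 34]
  grade_run([10, 11, 5, 7, 5, 5, -5, 5, 1, 5]) -> 11  [called from main, line 36]
  process_batch(-10, 11) -> 17  [called from main, line 38]
Log line origins:
  1: from main, line 33
  2: from merge_totals, line 8
  3: from main, line 35
  4: from grade_run, line 13
  5: from grade_run, line 18
  6: from main, line 37
  7: from process_batch, line 22
A correct fix: line 25: replace `17` with `16`.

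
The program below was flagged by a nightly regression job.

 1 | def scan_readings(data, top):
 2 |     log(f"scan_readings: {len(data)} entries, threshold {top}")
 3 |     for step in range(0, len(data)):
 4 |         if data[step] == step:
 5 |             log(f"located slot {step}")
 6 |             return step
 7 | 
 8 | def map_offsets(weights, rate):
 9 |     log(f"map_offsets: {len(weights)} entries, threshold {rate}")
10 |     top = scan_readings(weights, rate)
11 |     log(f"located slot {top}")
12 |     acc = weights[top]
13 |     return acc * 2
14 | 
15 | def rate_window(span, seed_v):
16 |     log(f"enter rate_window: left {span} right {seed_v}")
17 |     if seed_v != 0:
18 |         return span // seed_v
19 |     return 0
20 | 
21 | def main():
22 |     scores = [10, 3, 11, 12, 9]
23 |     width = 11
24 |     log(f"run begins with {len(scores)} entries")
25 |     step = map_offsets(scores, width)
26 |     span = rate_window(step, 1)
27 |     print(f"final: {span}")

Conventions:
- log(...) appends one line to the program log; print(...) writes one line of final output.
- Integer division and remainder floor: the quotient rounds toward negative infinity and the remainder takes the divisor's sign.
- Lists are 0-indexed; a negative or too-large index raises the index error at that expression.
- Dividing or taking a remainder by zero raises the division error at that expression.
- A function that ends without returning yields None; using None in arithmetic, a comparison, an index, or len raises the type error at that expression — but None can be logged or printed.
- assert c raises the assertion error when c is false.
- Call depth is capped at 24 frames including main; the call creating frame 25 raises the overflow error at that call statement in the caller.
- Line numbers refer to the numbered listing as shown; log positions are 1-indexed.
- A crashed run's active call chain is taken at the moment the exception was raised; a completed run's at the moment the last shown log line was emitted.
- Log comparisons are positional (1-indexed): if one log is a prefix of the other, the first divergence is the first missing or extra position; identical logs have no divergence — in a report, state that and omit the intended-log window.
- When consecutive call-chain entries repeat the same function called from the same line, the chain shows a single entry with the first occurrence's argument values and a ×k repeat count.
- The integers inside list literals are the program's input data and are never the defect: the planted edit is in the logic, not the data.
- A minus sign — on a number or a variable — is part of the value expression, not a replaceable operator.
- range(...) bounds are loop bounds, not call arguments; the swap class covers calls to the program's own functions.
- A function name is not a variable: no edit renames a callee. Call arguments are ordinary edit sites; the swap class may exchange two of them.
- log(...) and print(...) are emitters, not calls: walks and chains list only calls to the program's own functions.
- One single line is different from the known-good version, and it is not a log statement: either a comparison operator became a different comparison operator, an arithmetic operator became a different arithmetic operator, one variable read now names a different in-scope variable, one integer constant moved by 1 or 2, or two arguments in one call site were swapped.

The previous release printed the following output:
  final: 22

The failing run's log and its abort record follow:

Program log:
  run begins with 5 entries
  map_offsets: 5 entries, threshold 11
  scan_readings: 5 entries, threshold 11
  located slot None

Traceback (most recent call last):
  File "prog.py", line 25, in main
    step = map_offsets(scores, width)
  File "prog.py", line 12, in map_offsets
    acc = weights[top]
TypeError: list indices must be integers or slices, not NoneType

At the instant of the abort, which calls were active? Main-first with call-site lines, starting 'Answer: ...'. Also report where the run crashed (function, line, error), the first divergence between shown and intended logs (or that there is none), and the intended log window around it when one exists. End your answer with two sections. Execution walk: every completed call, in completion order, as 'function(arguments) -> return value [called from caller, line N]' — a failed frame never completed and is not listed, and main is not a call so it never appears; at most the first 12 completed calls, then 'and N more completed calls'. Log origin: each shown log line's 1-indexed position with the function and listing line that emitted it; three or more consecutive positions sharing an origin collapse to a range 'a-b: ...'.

Answer: main -> map_offsets (called at line 25).
Core observation: Position 4 is the first bad log line: 'located slot None' should read 'located slot 2'.
Crash: map_offsets, line 12, TypeError.
First divergence: position 4; shown 'located slot None' vs intended 'located slot 2'.
Intended log window:
  2: map_offsets: 5 entries, threshold 11
  3: scan_readings: 5 entries, threshold 11
  4: located slot 2
  5: located slot 2
Execution walk:
  scan_readings([10, 3, 11, 12, 9], 11) -> None  [called from map_offsets, line 10]
Log origin:
  1: from main, line 24
  2: from map_offsets, line 9
  3: from scan_readings, line 2
  4: from map_offsets, line 11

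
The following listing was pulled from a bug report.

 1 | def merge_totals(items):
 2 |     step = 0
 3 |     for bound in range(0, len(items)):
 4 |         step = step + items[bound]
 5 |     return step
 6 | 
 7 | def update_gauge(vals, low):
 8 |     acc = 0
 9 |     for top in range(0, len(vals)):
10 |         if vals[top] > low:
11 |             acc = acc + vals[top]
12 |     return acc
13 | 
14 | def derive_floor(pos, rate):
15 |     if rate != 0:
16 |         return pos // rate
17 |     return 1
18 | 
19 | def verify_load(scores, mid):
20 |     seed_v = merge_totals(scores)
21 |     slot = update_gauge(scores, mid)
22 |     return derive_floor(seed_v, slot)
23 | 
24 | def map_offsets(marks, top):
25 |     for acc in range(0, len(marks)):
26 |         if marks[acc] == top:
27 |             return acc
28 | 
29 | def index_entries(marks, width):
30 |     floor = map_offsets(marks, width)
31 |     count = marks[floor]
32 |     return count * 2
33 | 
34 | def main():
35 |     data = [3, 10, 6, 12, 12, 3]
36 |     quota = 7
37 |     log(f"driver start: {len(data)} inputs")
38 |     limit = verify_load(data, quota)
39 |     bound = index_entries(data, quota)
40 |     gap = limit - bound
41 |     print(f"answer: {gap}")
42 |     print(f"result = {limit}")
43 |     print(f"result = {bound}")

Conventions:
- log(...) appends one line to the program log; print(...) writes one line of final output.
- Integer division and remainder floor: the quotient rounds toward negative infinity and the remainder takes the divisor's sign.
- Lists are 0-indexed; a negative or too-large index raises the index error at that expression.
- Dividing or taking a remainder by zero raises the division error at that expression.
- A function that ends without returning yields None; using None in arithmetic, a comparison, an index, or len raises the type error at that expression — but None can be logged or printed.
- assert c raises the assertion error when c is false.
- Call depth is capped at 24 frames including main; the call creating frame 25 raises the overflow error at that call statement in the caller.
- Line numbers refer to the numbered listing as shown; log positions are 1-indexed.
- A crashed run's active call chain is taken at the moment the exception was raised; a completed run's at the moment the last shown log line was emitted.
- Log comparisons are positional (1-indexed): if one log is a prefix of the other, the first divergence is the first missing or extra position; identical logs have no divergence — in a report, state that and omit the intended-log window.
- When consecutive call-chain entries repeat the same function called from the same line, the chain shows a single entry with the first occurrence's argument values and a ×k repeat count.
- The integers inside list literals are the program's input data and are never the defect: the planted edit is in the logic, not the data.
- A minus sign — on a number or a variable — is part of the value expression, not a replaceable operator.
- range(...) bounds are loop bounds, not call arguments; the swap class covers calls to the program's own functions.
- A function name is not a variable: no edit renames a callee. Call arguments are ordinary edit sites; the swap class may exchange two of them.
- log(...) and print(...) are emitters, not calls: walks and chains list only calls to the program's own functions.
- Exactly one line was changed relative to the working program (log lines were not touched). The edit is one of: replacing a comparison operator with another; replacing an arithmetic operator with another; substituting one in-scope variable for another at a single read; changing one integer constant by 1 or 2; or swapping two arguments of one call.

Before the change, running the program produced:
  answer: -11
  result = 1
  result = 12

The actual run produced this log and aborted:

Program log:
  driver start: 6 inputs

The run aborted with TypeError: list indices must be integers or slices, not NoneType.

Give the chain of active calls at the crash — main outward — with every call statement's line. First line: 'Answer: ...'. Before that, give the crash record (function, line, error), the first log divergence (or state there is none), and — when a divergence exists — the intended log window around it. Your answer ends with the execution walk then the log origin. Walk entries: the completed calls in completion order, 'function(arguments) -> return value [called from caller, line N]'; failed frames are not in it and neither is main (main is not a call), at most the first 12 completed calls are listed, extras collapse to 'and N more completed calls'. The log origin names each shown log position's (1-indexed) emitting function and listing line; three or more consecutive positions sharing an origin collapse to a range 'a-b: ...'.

Answer: main -> index_entries (called at line 39).
Key fact: No log line differs; the crash is the first visible symptom.
Crash: index_entries, line 31, TypeError.
First divergence: none; the two logs match at every position.
Execution walk:
  merge_totals([3, 10, 6, 12, 12, 3]) -> 46  [called from verify_load, line 20]
  update_gauge([3, 10, 6, 12, 12, 3], 7) -> 34  [called from verify_load, line 21]
  derive_floor(46, 34) -> 1  [called from verify_load, line 22]
  verify_load([3, 10, 6, 12, 12, 3], 7) -> 1  [called from main, line 38]
  map_offsets([3, 10, 6, 12, 12, 3], 7) -> None  [called from index_entries, line 30]
Log line origins:
  1: from main, line 37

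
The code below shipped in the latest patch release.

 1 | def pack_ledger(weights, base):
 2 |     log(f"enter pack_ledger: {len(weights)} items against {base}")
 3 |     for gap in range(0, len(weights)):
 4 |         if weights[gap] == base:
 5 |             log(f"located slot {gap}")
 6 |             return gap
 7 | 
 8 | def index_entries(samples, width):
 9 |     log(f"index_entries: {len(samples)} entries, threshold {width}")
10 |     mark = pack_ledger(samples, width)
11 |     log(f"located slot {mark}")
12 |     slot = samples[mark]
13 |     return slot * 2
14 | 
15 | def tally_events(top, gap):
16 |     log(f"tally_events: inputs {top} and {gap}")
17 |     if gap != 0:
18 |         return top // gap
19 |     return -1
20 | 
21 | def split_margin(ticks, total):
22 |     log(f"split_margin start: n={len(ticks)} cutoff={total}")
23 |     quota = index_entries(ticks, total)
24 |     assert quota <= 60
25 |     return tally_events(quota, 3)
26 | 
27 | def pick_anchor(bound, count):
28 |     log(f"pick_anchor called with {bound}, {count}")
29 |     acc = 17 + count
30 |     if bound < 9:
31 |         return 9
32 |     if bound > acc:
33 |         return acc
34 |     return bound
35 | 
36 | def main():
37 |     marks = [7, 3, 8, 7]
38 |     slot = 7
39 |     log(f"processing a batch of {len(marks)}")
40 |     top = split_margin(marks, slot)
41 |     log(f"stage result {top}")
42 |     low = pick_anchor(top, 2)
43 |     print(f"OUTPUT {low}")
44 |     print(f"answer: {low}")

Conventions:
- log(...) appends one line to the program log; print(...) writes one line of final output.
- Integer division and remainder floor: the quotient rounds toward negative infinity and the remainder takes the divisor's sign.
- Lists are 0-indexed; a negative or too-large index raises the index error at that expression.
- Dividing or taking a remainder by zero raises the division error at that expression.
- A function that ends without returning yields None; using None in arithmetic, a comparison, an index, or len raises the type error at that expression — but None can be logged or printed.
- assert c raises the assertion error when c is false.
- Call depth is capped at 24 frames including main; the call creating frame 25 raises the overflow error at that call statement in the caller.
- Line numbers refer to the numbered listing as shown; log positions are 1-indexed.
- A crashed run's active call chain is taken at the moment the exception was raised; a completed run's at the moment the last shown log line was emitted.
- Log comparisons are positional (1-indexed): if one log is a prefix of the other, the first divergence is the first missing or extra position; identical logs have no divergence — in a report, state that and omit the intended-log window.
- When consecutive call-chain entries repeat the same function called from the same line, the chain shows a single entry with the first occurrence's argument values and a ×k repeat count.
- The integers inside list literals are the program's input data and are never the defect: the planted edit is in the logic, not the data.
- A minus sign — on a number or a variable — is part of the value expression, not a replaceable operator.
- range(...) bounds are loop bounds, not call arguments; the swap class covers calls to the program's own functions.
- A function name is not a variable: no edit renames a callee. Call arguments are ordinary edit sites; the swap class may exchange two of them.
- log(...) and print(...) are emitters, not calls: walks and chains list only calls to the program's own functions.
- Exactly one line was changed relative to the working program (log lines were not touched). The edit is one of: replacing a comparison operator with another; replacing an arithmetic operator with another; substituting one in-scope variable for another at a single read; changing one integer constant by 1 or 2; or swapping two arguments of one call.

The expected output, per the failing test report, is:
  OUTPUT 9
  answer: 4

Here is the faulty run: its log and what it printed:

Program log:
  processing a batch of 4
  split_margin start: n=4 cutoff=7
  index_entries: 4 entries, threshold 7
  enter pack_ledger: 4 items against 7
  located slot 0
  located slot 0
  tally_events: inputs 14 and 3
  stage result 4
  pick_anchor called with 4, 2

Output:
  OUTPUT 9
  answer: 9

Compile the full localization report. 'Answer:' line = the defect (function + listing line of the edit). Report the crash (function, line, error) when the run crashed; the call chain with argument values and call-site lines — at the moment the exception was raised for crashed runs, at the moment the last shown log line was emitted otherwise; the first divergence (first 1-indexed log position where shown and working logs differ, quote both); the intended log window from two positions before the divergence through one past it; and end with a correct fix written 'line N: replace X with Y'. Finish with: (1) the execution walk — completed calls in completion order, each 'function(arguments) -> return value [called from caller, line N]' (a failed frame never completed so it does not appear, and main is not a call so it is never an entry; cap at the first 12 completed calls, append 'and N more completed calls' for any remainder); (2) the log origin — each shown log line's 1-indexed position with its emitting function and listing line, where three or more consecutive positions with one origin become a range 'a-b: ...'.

Answer: the defect is in main at line 44.
Key observation: No log line changed; the fault shows up purely in the output.
Call chain: main -> pick_anchor(4, 2) (called at line 42).
First divergence: there is none — every log position agrees.
Execution walk:
  pack_ledger([7, 3, 8, 7], 7) -> 0  [called from index_entries, line 10]
  index_entries([7, 3, 8, 7], 7) -> 14  [called from split_margin, line 23]
  tally_events(14, 3) -> 4  [called from split_margin, line 25]
  split_margin([7, 3, 8, 7], 7) -> 4  [called from main, line 40]
  pick_anchor(4, 2) -> 9  [called from main, line 42]
Log line origins:
  1: emitted by main (line 39)
  2: emitted by split_margin (line 22)
  3: emitted by index_entries (line 9)
  4: emitted by pack_ledger (line 2)
  5: emitted by pack_ledger (line 5)
  6: emitted by index_entries (line 11)
  7: emitted by tally_events (line 16)
  8: emitted by main (line 41)
  9: emitted by pick_anchor (line 28)
A correct fix: line 44: replace `low` with `top`.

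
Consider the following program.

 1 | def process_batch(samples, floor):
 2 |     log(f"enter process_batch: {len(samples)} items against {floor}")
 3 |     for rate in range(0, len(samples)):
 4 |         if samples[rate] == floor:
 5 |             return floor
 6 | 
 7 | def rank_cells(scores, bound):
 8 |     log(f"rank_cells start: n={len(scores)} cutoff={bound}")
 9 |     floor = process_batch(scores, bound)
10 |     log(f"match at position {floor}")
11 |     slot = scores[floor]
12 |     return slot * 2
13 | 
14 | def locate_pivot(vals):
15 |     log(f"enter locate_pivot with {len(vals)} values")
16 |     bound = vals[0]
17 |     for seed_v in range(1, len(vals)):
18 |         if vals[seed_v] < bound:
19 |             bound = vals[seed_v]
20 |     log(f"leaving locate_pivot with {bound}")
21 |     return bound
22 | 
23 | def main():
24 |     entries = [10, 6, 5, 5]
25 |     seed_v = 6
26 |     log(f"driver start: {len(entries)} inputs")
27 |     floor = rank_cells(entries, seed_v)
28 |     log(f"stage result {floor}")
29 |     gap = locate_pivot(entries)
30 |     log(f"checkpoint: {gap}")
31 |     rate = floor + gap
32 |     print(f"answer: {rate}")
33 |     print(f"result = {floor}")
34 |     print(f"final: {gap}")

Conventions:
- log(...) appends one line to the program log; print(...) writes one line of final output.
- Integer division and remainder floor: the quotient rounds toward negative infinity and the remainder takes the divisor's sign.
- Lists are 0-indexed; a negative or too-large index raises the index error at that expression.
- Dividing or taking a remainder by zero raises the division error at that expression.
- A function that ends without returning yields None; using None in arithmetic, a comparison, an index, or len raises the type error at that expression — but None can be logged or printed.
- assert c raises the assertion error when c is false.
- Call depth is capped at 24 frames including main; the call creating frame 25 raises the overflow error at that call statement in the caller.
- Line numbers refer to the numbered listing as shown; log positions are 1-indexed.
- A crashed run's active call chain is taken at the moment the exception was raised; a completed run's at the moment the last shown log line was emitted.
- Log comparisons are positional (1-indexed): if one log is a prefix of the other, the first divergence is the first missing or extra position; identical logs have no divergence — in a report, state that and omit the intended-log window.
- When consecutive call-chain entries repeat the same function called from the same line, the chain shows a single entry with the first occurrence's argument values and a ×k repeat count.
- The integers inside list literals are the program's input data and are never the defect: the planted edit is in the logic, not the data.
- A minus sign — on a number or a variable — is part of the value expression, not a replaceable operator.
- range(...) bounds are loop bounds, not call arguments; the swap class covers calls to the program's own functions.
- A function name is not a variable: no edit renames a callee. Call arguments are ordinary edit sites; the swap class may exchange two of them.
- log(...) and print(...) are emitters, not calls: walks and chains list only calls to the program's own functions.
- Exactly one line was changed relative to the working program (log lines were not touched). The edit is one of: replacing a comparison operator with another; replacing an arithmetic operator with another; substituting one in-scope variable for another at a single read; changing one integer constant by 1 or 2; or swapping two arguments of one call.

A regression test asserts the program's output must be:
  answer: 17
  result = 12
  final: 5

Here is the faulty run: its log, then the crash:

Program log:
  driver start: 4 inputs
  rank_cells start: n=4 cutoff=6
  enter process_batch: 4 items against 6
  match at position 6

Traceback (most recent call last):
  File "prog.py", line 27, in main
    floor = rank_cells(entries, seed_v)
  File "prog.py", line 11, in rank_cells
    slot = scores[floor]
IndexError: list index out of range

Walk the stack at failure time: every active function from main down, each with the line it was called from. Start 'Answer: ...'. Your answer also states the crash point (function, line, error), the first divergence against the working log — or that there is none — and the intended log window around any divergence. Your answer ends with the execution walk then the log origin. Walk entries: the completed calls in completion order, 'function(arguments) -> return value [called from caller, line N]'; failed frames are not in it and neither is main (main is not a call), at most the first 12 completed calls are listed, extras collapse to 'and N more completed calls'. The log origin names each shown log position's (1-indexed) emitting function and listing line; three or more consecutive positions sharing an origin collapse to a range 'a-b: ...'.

Answer: main -> rank_cells (called at line 27).
Core observation: Everything matches until log position 4, which reads 'match at position 6' in place of 'match at position 1'.
Crash: rank_cells, line 11, IndexError.
First divergence: position 4; shown 'match at position 6' vs intended 'match at position 1'.
Intended log window:
  2: rank_cells start: n=4 cutoff=6
  3: enter process_batch: 4 items against 6
  4: match at position 1
  5: stage result 12
Execution walk:
  process_batch([10, 6, 5, 5], 6) -> 6  [called from rank_cells, line 9]
Origin of each log line:
  1: from main, line 26
  2: from rank_cells, line 8
  3: from process_batch, line 2
  4: from rank_cells, line 10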